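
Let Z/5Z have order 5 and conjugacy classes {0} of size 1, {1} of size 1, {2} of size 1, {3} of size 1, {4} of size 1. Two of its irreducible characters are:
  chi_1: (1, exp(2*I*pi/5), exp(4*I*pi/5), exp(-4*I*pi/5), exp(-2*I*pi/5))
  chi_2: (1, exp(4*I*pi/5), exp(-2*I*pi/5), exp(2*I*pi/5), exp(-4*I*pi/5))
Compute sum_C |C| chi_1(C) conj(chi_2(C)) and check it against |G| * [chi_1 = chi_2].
Sum = 0; so <chi_1, chi_2> = 0 (distinct irreducibles are orthogonal).

Why: Compute term by term over conjugacy classes (|C| * chi_1(C) * conj(chi_2(C))):
  1*(1)*conj(1) + 1*(exp(2*I*pi/5))*conj(exp(4*I*pi/5)) + 1*(exp(4*I*pi/5))*conj(exp(-2*I*pi/5)) + 1*(exp(-4*I*pi/5))*conj(exp(2*I*pi/5)) + 1*(exp(-2*I*pi/5))*conj(exp(-4*I*pi/5))
  = (1) + (exp(-2*I*pi/5)) + (exp(-4*I*pi/5)) + (exp(4*I*pi/5)) + (exp(2*I*pi/5))
  = 0.
(Exp terms are combined using exp(i*s)*conj(exp(i*t)) = exp(i*(s-t)), and sums of them are collapsed using the identity that for every m > 1 the m distinct m-th roots of unity sum to 0, e.g. 1 + exp(2*I*pi/3) + exp(-2*I*pi/3) = 0.)
Dividing by |G| = 5 gives 0/5 = 0, matching the row-orthogonality relation <chi_1, chi_2> = [chi_1 = chi_2].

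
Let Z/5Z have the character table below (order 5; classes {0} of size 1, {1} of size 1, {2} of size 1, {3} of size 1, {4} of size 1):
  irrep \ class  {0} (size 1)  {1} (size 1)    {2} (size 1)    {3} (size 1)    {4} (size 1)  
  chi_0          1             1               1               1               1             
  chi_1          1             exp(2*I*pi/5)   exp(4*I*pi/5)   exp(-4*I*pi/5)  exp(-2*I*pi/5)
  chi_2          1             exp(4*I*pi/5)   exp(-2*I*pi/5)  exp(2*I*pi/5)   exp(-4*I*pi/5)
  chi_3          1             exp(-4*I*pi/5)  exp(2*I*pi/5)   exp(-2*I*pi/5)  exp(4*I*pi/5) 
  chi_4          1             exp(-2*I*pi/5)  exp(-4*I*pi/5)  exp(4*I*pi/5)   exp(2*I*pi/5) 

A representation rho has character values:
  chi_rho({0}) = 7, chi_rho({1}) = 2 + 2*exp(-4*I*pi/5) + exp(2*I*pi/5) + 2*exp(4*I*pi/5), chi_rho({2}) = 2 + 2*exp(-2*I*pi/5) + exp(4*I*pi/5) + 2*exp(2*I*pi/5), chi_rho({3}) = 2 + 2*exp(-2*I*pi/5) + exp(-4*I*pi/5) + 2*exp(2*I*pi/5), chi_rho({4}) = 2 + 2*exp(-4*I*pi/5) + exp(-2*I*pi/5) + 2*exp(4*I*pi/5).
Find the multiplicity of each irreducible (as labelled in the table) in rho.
Multiplicities: chi_0: 2, chi_1: 1, chi_2: 2, chi_3: 2, chi_4: 0.

Explanation: Use <chi_rho, chi> = (1/|G|) sum_C |C| * chi_rho(C) * conj(chi(C)) with |G| = 5 for each irreducible chi in the table:
  <chi_rho, chi_0> = (1/5)[1*(7)*conj(1) + 1*(2 + 2*exp(-4*I*pi/5) + exp(2*I*pi/5) + 2*exp(4*I*pi/5))*conj(1) + 1*(2 + 2*exp(-2*I*pi/5) + exp(4*I*pi/5) + 2*exp(2*I*pi/5))*conj(1) + 1*(2 + 2*exp(-2*I*pi/5) + exp(-4*I*pi/5) + 2*exp(2*I*pi/5))*conj(1) + 1*(2 + 2*exp(-4*I*pi/5) + exp(-2*I*pi/5) + 2*exp(4*I*pi/5))*conj(1)]
      = (1/5)[(7) + (2 + 2*exp(-4*I*pi/5) + exp(2*I*pi/5) + 2*exp(4*I*pi/5)) + (2 + 2*exp(-2*I*pi/5) + exp(4*I*pi/5) + 2*exp(2*I*pi/5)) + (2 + 2*exp(-2*I*pi/5) + exp(-4*I*pi/5) + 2*exp(2*I*pi/5)) + (2 + 2*exp(-4*I*pi/5) + exp(-2*I*pi/5) + 2*exp(4*I*pi/5))] = 10/5 = 2
  <chi_rho, chi_1> = (1/5)[1*(7)*conj(1) + 1*(2 + 2*exp(-4*I*pi/5) + exp(2*I*pi/5) + 2*exp(4*I*pi/5))*conj(exp(2*I*pi/5)) + 1*(2 + 2*exp(-2*I*pi/5) + exp(4*I*pi/5) + 2*exp(2*I*pi/5))*conj(exp(4*I*pi/5)) + 1*(2 + 2*exp(-2*I*pi/5) + exp(-4*I*pi/5) + 2*exp(2*I*pi/5))*conj(exp(-4*I*pi/5)) + 1*(2 + 2*exp(-4*I*pi/5) + exp(-2*I*pi/5) + 2*exp(4*I*pi/5))*conj(exp(-2*I*pi/5))]
      = (1/5)[(7) + (1 + 2*exp(-2*I*pi/5) + 2*exp(4*I*pi/5) + 2*exp(2*I*pi/5)) + (1 + 2*exp(-2*I*pi/5) + 2*exp(-4*I*pi/5) + 2*exp(4*I*pi/5)) + (1 + 2*exp(-4*I*pi/5) + 2*exp(4*I*pi/5) + 2*exp(2*I*pi/5)) + (1 + 2*exp(-2*I*pi/5) + 2*exp(-4*I*pi/5) + 2*exp(2*I*pi/5))] = 5/5 = 1
  <chi_rho, chi_2> = (1/5)[1*(7)*conj(1) + 1*(2 + 2*exp(-4*I*pi/5) + exp(2*I*pi/5) + 2*exp(4*I*pi/5))*conj(exp(4*I*pi/5)) + 1*(2 + 2*exp(-2*I*pi/5) + exp(4*I*pi/5) + 2*exp(2*I*pi/5))*conj(exp(-2*I*pi/5)) + 1*(2 + 2*exp(-2*I*pi/5) + exp(-4*I*pi/5) + 2*exp(2*I*pi/5))*conj(exp(2*I*pi/5)) + 1*(2 + 2*exp(-4*I*pi/5) + exp(-2*I*pi/5) + 2*exp(4*I*pi/5))*conj(exp(-4*I*pi/5))]
      = (1/5)[(7) + (2 + 2*exp(-4*I*pi/5) + exp(-2*I*pi/5) + 2*exp(2*I*pi/5)) + (2 + exp(-4*I*pi/5) + 2*exp(4*I*pi/5) + 2*exp(2*I*pi/5)) + (2 + 2*exp(-2*I*pi/5) + 2*exp(-4*I*pi/5) + exp(4*I*pi/5)) + (2 + 2*exp(-2*I*pi/5) + exp(2*I*pi/5) + 2*exp(4*I*pi/5))] = 10/5 = 2
  <chi_rho, chi_3> = (1/5)[1*(7)*conj(1) + 1*(2 + 2*exp(-4*I*pi/5) + exp(2*I*pi/5) + 2*exp(4*I*pi/5))*conj(exp(-4*I*pi/5)) + 1*(2 + 2*exp(-2*I*pi/5) + exp(4*I*pi/5) + 2*exp(2*I*pi/5))*conj(exp(2*I*pi/5)) + 1*(2 + 2*exp(-2*I*pi/5) + exp(-4*I*pi/5) + 2*exp(2*I*pi/5))*conj(exp(-2*I*pi/5)) + 1*(2 + 2*exp(-4*I*pi/5) + exp(-2*I*pi/5) + 2*exp(4*I*pi/5))*conj(exp(4*I*pi/5))]
      = (1/5)[(7) + (2 + 2*exp(-2*I*pi/5) + exp(-4*I*pi/5) + 2*exp(4*I*pi/5)) + (2 + 2*exp(-2*I*pi/5) + 2*exp(-4*I*pi/5) + exp(2*I*pi/5)) + (2 + exp(-2*I*pi/5) + 2*exp(4*I*pi/5) + 2*exp(2*I*pi/5)) + (2 + 2*exp(-4*I*pi/5) + exp(4*I*pi/5) + 2*exp(2*I*pi/5))] = 10/5 = 2
  <chi_rho, chi_4> = (1/5)[1*(7)*conj(1) + 1*(2 + 2*exp(-4*I*pi/5) + exp(2*I*pi/5) + 2*exp(4*I*pi/5))*conj(exp(-2*I*pi/5)) + 1*(2 + 2*exp(-2*I*pi/5) + exp(4*I*pi/5) + 2*exp(2*I*pi/5))*conj(exp(-4*I*pi/5)) + 1*(2 + 2*exp(-2*I*pi/5) + exp(-4*I*pi/5) + 2*exp(2*I*pi/5))*conj(exp(4*I*pi/5)) + 1*(2 + 2*exp(-4*I*pi/5) + exp(-2*I*pi/5) + 2*exp(4*I*pi/5))*conj(exp(2*I*pi/5))]
      = (1/5)[(7) + (2*exp(-2*I*pi/5) + 2*exp(-4*I*pi/5) + exp(4*I*pi/5) + 2*exp(2*I*pi/5)) + (2*exp(-4*I*pi/5) + exp(-2*I*pi/5) + 2*exp(4*I*pi/5) + 2*exp(2*I*pi/5)) + (2*exp(-2*I*pi/5) + 2*exp(-4*I*pi/5) + exp(2*I*pi/5) + 2*exp(4*I*pi/5)) + (2*exp(-2*I*pi/5) + exp(-4*I*pi/5) + 2*exp(4*I*pi/5) + 2*exp(2*I*pi/5))] = 0/5 = 0
(Exp terms are combined using exp(i*s)*conj(exp(i*t)) = exp(i*(s-t)), and sums of them are collapsed using the identity that for every m > 1 the m distinct m-th roots of unity sum to 0, e.g. 1 + exp(2*I*pi/3) + exp(-2*I*pi/3) = 0.)
Dimension check: dim(rho) = sum (mult * dim) = 2*1 + 1*1 + 2*1 + 2*1 + 0*1 = 7 = chi_rho(e) = 7.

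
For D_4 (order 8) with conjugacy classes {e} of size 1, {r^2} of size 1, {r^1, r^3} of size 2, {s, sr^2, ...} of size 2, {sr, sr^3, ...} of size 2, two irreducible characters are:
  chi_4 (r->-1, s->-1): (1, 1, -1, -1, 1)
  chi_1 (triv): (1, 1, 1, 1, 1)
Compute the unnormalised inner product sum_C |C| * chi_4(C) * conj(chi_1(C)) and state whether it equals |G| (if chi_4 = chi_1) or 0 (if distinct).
Sum = 0; so <chi_4, chi_1> = 0 (distinct irreducibles are orthogonal).

Reasoning: Compute term by term over conjugacy classes (|C| * chi_4(C) * conj(chi_1(C))):
  1*(1)*conj(1) + 1*(1)*conj(1) + 2*(-1)*conj(1) + 2*(-1)*conj(1) + 2*(1)*conj(1)
  = (1) + (1) + (-2) + (-2) + (2)
  = 0.
Dividing by |G| = 8 gives 0/8 = 0, matching the row-orthogonality relation <chi_4, chi_1> = [chi_4 = chi_1].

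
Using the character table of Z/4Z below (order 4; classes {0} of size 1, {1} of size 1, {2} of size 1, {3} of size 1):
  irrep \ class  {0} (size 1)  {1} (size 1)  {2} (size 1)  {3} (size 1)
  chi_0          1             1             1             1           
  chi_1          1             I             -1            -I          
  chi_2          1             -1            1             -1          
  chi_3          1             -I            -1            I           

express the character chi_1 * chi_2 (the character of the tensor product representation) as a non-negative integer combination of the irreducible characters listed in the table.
chi_1 tensor chi_2 = chi_3 (all other irreducibles have multiplicity 0).

Working: The character of a tensor product is the pointwise product (chi_1 * chi_2)(C) = chi_1(C) * chi_2(C):
  {0}: (1)*(1), {1}: (I)*(-1), {2}: (-1)*(1), {3}: (-I)*(-1)
so (chi_1 * chi_2) takes values
  {0} -> 1, {1} -> -I, {2} -> -1, {3} -> I.
Now take the inner product of this character with each irreducible chi from the table, <chi_1*chi_2, chi> = (1/4) sum_C |C| (chi_1*chi_2)(C) conj(chi(C)):
  <chi_1*chi_2, chi_0> = (1/4)[1*(1)*conj(1) + 1*(-I)*conj(1) + 1*(-1)*conj(1) + 1*(I)*conj(1)]
      = (1/4)[(1) + (-I) + (-1) + (I)] = 0/4 = 0
  <chi_1*chi_2, chi_1> = (1/4)[1*(1)*conj(1) + 1*(-I)*conj(I) + 1*(-1)*conj(-1) + 1*(I)*conj(-I)]
      = (1/4)[(1) + (-1) + (1) + (-1)] = 0/4 = 0
  <chi_1*chi_2, chi_2> = (1/4)[1*(1)*conj(1) + 1*(-I)*conj(-1) + 1*(-1)*conj(1) + 1*(I)*conj(-1)]
      = (1/4)[(1) + (I) + (-1) + (-I)] = 0/4 = 0
  <chi_1*chi_2, chi_3> = (1/4)[1*(1)*conj(1) + 1*(-I)*conj(-I) + 1*(-1)*conj(-1) + 1*(I)*conj(I)]
      = (1/4)[(1) + (1) + (1) + (1)] = 4/4 = 1
(Exp terms are combined using exp(i*s)*conj(exp(i*t)) = exp(i*(s-t)), and sums of them are collapsed using the identity that for every m > 1 the m distinct m-th roots of unity sum to 0, e.g. 1 + exp(2*I*pi/3) + exp(-2*I*pi/3) = 0.)
Hence the multiplicities are chi_3: 1. Dimension check: dim(chi_1)*dim(chi_2) = 1*1 = 1 and sum (mult * dim) = 1*1 = 1.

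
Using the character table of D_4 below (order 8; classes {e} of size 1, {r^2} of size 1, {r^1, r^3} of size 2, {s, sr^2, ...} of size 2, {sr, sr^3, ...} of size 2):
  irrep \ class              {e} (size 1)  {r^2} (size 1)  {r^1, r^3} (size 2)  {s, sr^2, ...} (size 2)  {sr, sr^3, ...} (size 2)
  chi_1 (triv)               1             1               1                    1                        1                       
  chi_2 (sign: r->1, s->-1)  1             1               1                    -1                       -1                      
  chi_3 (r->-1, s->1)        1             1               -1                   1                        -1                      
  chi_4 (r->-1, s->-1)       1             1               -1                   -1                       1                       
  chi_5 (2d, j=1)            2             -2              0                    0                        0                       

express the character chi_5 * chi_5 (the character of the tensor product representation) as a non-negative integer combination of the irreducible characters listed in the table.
chi_5 tensor chi_5 = chi_1 + chi_2 + chi_3 + chi_4 (all other irreducibles have multiplicity 0).

Reasoning: The character of a tensor product is the pointwise product (chi_5 * chi_5)(C) = chi_5(C) * chi_5(C):
  {e}: (2)*(2), {r^2}: (-2)*(-2), {r^1, r^3}: (0)*(0), {s, sr^2, ...}: (0)*(0), {sr, sr^3, ...}: (0)*(0)
so (chi_5 * chi_5) takes values
  {e} -> 4, {r^2} -> 4, {r^1, r^3} -> 0, {s, sr^2, ...} -> 0, {sr, sr^3, ...} -> 0.
Now take the inner product of this character with each irreducible chi from the table, <chi_5*chi_5, chi> = (1/8) sum_C |C| (chi_5*chi_5)(C) conj(chi(C)):
  <chi_5*chi_5, chi_1> = (1/8)[1*(4)*conj(1) + 1*(4)*conj(1) + 2*(0)*conj(1) + 2*(0)*conj(1) + 2*(0)*conj(1)]
      = (1/8)[(4) + (4) + (0) + (0) + (0)] = 8/8 = 1
  <chi_5*chi_5, chi_2> = (1/8)[1*(4)*conj(1) + 1*(4)*conj(1) + 2*(0)*conj(1) + 2*(0)*conj(-1) + 2*(0)*conj(-1)]
      = (1/8)[(4) + (4) + (0) + (0) + (0)] = 8/8 = 1
  <chi_5*chi_5, chi_3> = (1/8)[1*(4)*conj(1) + 1*(4)*conj(1) + 2*(0)*conj(-1) + 2*(0)*conj(1) + 2*(0)*conj(-1)]
      = (1/8)[(4) + (4) + (0) + (0) + (0)] = 8/8 = 1
  <chi_5*chi_5, chi_4> = (1/8)[1*(4)*conj(1) + 1*(4)*conj(1) + 2*(0)*conj(-1) + 2*(0)*conj(-1) + 2*(0)*conj(1)]
      = (1/8)[(4) + (4) + (0) + (0) + (0)] = 8/8 = 1
  <chi_5*chi_5, chi_5> = (1/8)[1*(4)*conj(2) + 1*(4)*conj(-2) + 2*(0)*conj(0) + 2*(0)*conj(0) + 2*(0)*conj(0)]
      = (1/8)[(8) + (-8) + (0) + (0) + (0)] = 0/8 = 0
Hence the multiplicities are chi_1: 1, chi_2: 1, chi_3: 1, chi_4: 1. Dimension check: dim(chi_5)*dim(chi_5) = 2*2 = 4 and sum (mult * dim) = 1*1 + 1*1 + 1*1 + 1*1 = 4.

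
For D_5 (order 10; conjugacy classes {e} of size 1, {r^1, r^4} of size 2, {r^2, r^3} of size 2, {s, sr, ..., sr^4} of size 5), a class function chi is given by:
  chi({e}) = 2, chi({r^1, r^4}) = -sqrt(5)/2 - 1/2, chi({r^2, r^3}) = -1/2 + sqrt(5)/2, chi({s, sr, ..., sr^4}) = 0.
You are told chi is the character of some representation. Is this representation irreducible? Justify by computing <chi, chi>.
Irreducible: <chi, chi> = 1.

Reasoning: <chi, chi> = (1/|G|) sum_C |C| * |chi(C)|^2 = (1/10)[1*|2|^2 + 2*|-sqrt(5)/2 - 1/2|^2 + 2*|-1/2 + sqrt(5)/2|^2 + 5*|0|^2]
  = (1/10)[(4) + (sqrt(5) + 3) + (3 - sqrt(5)) + (0)] = 10/10 = 1.
A character is irreducible iff <chi, chi> = 1, so this representation is irreducible.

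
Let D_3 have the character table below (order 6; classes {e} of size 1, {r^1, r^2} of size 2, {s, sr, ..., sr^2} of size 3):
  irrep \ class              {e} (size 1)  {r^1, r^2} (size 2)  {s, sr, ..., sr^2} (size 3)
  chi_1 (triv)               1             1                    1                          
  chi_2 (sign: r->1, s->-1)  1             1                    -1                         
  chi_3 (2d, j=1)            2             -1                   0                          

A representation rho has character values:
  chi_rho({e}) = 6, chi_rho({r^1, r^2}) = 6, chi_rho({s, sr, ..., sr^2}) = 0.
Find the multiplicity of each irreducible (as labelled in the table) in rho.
Multiplicities: chi_1: 3, chi_2: 3, chi_3: 0.

Derivation: Use <chi_rho, chi> = (1/|G|) sum_C |C| * chi_rho(C) * conj(chi(C)) with |G| = 6 for each irreducible chi in the table:
  <chi_rho, chi_1> = (1/6)[1*(6)*conj(1) + 2*(6)*conj(1) + 3*(0)*conj(1)]
      = (1/6)[(6) + (12) + (0)] = 18/6 = 3
  <chi_rho, chi_2> = (1/6)[1*(6)*conj(1) + 2*(6)*conj(1) + 3*(0)*conj(-1)]
      = (1/6)[(6) + (12) + (0)] = 18/6 = 3
  <chi_rho, chi_3> = (1/6)[1*(6)*conj(2) + 2*(6)*conj(-1) + 3*(0)*conj(0)]
      = (1/6)[(12) + (-12) + (0)] = 0/6 = 0
Dimension check: dim(rho) = sum (mult * dim) = 3*1 + 3*1 + 0*2 = 6 = chi_rho(e) = 6.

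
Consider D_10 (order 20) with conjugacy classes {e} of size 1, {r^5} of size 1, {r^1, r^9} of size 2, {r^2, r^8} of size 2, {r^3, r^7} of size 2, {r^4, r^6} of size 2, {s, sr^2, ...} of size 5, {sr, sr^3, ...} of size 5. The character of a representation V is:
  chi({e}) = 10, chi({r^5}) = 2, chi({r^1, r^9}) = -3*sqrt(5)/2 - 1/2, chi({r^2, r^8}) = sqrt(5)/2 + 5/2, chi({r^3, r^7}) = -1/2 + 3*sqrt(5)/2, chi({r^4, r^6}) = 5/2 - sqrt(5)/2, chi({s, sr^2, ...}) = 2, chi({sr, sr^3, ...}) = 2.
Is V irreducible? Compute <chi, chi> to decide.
Not irreducible (reducible): <chi, chi> = 11 > 1.

Reasoning: <chi, chi> = (1/|G|) sum_C |C| * |chi(C)|^2 = (1/20)[1*|10|^2 + 1*|2|^2 + 2*|-3*sqrt(5)/2 - 1/2|^2 + 2*|sqrt(5)/2 + 5/2|^2 + 2*|-1/2 + 3*sqrt(5)/2|^2 + 2*|5/2 - sqrt(5)/2|^2 + 5*|2|^2 + 5*|2|^2]
  = (1/20)[(100) + (4) + (3*sqrt(5) + 23) + (5*sqrt(5) + 15) + (23 - 3*sqrt(5)) + (15 - 5*sqrt(5)) + (20) + (20)] = 220/20 = 11.
A character is irreducible iff <chi, chi> = 1, so this representation is reducible.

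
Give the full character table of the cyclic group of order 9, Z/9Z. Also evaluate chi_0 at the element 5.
Character table of Z/9Z (irreps indexed chi_0,...,chi_8 with chi_k(m) = zeta_9^(k*m), zeta_9 = exp(2*pi*i/9)):
  irrep \ class  {0} (size 1)  {1} (size 1)    {2} (size 1)    {3} (size 1)    {4} (size 1)    {5} (size 1)    {6} (size 1)    {7} (size 1)    {8} (size 1)  
  chi_0          1             1               1               1               1               1               1               1               1             
  chi_1          1             exp(2*I*pi/9)   exp(4*I*pi/9)   exp(2*I*pi/3)   exp(8*I*pi/9)   exp(-8*I*pi/9)  exp(-2*I*pi/3)  exp(-4*I*pi/9)  exp(-2*I*pi/9)
  chi_2          1             exp(4*I*pi/9)   exp(8*I*pi/9)   exp(-2*I*pi/3)  exp(-2*I*pi/9)  exp(2*I*pi/9)   exp(2*I*pi/3)   exp(-8*I*pi/9)  exp(-4*I*pi/9)
  chi_3          1             exp(2*I*pi/3)   exp(-2*I*pi/3)  1               exp(2*I*pi/3)   exp(-2*I*pi/3)  1               exp(2*I*pi/3)   exp(-2*I*pi/3)
  chi_4          1             exp(8*I*pi/9)   exp(-2*I*pi/9)  exp(2*I*pi/3)   exp(-4*I*pi/9)  exp(4*I*pi/9)   exp(-2*I*pi/3)  exp(2*I*pi/9)   exp(-8*I*pi/9)
  chi_5          1             exp(-8*I*pi/9)  exp(2*I*pi/9)   exp(-2*I*pi/3)  exp(4*I*pi/9)   exp(-4*I*pi/9)  exp(2*I*pi/3)   exp(-2*I*pi/9)  exp(8*I*pi/9) 
  chi_6          1             exp(-2*I*pi/3)  exp(2*I*pi/3)   1               exp(-2*I*pi/3)  exp(2*I*pi/3)   1               exp(-2*I*pi/3)  exp(2*I*pi/3) 
  chi_7          1             exp(-4*I*pi/9)  exp(-8*I*pi/9)  exp(2*I*pi/3)   exp(2*I*pi/9)   exp(-2*I*pi/9)  exp(-2*I*pi/3)  exp(8*I*pi/9)   exp(4*I*pi/9) 
  chi_8          1             exp(-2*I*pi/9)  exp(-4*I*pi/9)  exp(-2*I*pi/3)  exp(-8*I*pi/9)  exp(8*I*pi/9)   exp(2*I*pi/3)   exp(4*I*pi/9)   exp(2*I*pi/9) 

Spot check: chi_0(5) = zeta_9^(0*5) = zeta_9^0 = 1.

Proof sketch: Z/9Z is abelian, so all 9 irreducible complex representations are 1-dimensional. They are given by chi_k(m) = zeta_9^(k*m) for k = 0,...,8. Row orthogonality: sum_m chi_k(m) conj(chi_l(m)) = 9 * [k = l].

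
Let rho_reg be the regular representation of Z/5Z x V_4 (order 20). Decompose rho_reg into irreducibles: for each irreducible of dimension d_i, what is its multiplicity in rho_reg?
Each irreducible V_i of dimension d_i appears with multiplicity d_i, i.e. rho_reg = (direct sum over all irreducibles V_i) d_i V_i. The irreducible dimensions for Z/5Z x V_4 are 1, 1, 1, 1, 1, 1, 1, 1, 1, 1, 1, 1, 1, 1, 1, 1, 1, 1, 1, 1: 20 irreducibles of dimension 1, each with multiplicity 1. Total dimension 20*1*1 = 20 = |G|.

Justification: General theorem: in the regular representation of a finite group G, each irreducible appears with multiplicity equal to its dimension. Check: dim(rho_reg) = sum d_i^2 = 1 + 1 + 1 + 1 + 1 + 1 + 1 + 1 + 1 + 1 + 1 + 1 + 1 + 1 + 1 + 1 + 1 + 1 + 1 + 1 = 20 = |G|.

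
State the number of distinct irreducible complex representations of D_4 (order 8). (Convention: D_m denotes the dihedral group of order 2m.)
5

Details: The number of irreducible complex representations of a finite group equals its number of conjugacy classes. D_4 has 5 conjugacy classes (n/2 + 3 for n even), so D_4 (order 8) has exactly 5 irreducible complex representations.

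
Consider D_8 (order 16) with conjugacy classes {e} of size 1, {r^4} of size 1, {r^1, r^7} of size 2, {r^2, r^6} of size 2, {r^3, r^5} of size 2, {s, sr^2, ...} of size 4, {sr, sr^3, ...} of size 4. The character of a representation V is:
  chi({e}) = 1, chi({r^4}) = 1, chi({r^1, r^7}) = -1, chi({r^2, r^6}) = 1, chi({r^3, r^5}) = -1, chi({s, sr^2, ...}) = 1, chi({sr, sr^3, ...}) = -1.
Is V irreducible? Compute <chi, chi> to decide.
Irreducible: <chi, chi> = 1.

Why: <chi, chi> = (1/|G|) sum_C |C| * |chi(C)|^2 = (1/16)[1*|1|^2 + 1*|1|^2 + 2*|-1|^2 + 2*|1|^2 + 2*|-1|^2 + 4*|1|^2 + 4*|-1|^2]
  = (1/16)[(1) + (1) + (2) + (2) + (2) + (4) + (4)] = 16/16 = 1.
A character is irreducible iff <chi, chi> = 1, so this representation is irreducible.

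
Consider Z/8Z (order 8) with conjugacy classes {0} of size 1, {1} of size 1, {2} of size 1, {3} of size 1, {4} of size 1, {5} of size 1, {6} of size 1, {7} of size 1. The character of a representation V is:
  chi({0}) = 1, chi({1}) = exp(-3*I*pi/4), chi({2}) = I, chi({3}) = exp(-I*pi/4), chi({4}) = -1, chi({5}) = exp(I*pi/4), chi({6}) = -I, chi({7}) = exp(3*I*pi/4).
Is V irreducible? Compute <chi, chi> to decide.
Irreducible: <chi, chi> = 1.

Working: <chi, chi> = (1/|G|) sum_C |C| * |chi(C)|^2 = (1/8)[1*|1|^2 + 1*|exp(-3*I*pi/4)|^2 + 1*|I|^2 + 1*|exp(-I*pi/4)|^2 + 1*|-1|^2 + 1*|exp(I*pi/4)|^2 + 1*|-I|^2 + 1*|exp(3*I*pi/4)|^2]
  = (1/8)[(1) + (1) + (1) + (1) + (1) + (1) + (1) + (1)] = 8/8 = 1.
(Exp terms are combined using exp(i*s)*conj(exp(i*t)) = exp(i*(s-t)), and sums of them are collapsed using the identity that for every m > 1 the m distinct m-th roots of unity sum to 0, e.g. 1 + exp(2*I*pi/3) + exp(-2*I*pi/3) = 0.)
A character is irreducible iff <chi, chi> = 1, so this representation is irreducible.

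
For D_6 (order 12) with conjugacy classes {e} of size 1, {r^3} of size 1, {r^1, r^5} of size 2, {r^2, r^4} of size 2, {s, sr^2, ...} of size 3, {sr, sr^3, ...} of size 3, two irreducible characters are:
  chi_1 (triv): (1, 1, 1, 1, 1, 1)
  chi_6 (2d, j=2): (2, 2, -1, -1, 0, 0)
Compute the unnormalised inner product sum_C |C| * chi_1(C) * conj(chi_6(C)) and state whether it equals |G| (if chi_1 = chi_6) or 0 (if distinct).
Sum = 0; so <chi_1, chi_6> = 0 (distinct irreducibles are orthogonal).

Proof sketch: Compute term by term over conjugacy classes (|C| * chi_1(C) * conj(chi_6(C))):
  1*(1)*conj(2) + 1*(1)*conj(2) + 2*(1)*conj(-1) + 2*(1)*conj(-1) + 3*(1)*conj(0) + 3*(1)*conj(0)
  = (2) + (2) + (-2) + (-2) + (0) + (0)
  = 0.
Dividing by |G| = 12 gives 0/12 = 0, matching the row-orthogonality relation <chi_1, chi_6> = [chi_1 = chi_6].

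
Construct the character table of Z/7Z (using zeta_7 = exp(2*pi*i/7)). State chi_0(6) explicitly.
Character table of Z/7Z (irreps indexed chi_0,...,chi_6 with chi_k(m) = zeta_7^(k*m), zeta_7 = exp(2*pi*i/7)):
  irrep \ class  {0} (size 1)  {1} (size 1)    {2} (size 1)    {3} (size 1)    {4} (size 1)    {5} (size 1)    {6} (size 1)  
  chi_0          1             1               1               1               1               1               1             
  chi_1          1             exp(2*I*pi/7)   exp(4*I*pi/7)   exp(6*I*pi/7)   exp(-6*I*pi/7)  exp(-4*I*pi/7)  exp(-2*I*pi/7)
  chi_2          1             exp(4*I*pi/7)   exp(-6*I*pi/7)  exp(-2*I*pi/7)  exp(2*I*pi/7)   exp(6*I*pi/7)   exp(-4*I*pi/7)
  chi_3          1             exp(6*I*pi/7)   exp(-2*I*pi/7)  exp(4*I*pi/7)   exp(-4*I*pi/7)  exp(2*I*pi/7)   exp(-6*I*pi/7)
  chi_4          1             exp(-6*I*pi/7)  exp(2*I*pi/7)   exp(-4*I*pi/7)  exp(4*I*pi/7)   exp(-2*I*pi/7)  exp(6*I*pi/7) 
  chi_5          1             exp(-4*I*pi/7)  exp(6*I*pi/7)   exp(2*I*pi/7)   exp(-2*I*pi/7)  exp(-6*I*pi/7)  exp(4*I*pi/7) 
  chi_6          1             exp(-2*I*pi/7)  exp(-4*I*pi/7)  exp(-6*I*pi/7)  exp(6*I*pi/7)   exp(4*I*pi/7)   exp(2*I*pi/7) 

Spot check: chi_0(6) = zeta_7^(0*6) = zeta_7^0 = 1.

Why: Z/7Z is abelian, so all 7 irreducible complex representations are 1-dimensional. They are given by chi_k(m) = zeta_7^(k*m) for k = 0,...,6. Row orthogonality: sum_m chi_k(m) conj(chi_l(m)) = 7 * [k = l].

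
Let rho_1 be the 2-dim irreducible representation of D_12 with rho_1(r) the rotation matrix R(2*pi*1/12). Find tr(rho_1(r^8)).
chi_{rho_1}(r^8) = 2*cos(2*pi*1*8/12) = -1

Argument: rho_1(r^8) is rotation by angle 2*pi*1*8/12, whose trace is 2*cos(2*pi*1*8/12) = -1.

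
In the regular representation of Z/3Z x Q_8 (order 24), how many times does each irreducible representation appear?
Each irreducible V_i of dimension d_i appears with multiplicity d_i, i.e. rho_reg = (direct sum over all irreducibles V_i) d_i V_i. The irreducible dimensions for Z/3Z x Q_8 are 1, 1, 1, 1, 1, 1, 1, 1, 1, 1, 1, 1, 2, 2, 2: 12 irreducibles of dimension 1, each with multiplicity 1; 3 irreducibles of dimension 2, each with multiplicity 2. Total dimension 12*1*1 + 3*2*2 = 24 = |G|.

Justification: General theorem: in the regular representation of a finite group G, each irreducible appears with multiplicity equal to its dimension. Check: dim(rho_reg) = sum d_i^2 = 1 + 1 + 1 + 1 + 1 + 1 + 1 + 1 + 1 + 1 + 1 + 1 + 4 + 4 + 4 = 24 = |G|.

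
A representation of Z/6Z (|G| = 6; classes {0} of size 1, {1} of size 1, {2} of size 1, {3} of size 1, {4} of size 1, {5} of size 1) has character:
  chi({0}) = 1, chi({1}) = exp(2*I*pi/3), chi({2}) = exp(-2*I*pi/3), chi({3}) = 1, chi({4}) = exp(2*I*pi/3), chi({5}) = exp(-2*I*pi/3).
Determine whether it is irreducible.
Irreducible: <chi, chi> = 1.

<chi, chi> = (1/|G|) sum_C |C| * |chi(C)|^2 = (1/6)[1*|1|^2 + 1*|exp(2*I*pi/3)|^2 + 1*|exp(-2*I*pi/3)|^2 + 1*|1|^2 + 1*|exp(2*I*pi/3)|^2 + 1*|exp(-2*I*pi/3)|^2]
  = (1/6)[(1) + (1) + (1) + (1) + (1) + (1)] = 6/6 = 1.
(Exp terms are combined using exp(i*s)*conj(exp(i*t)) = exp(i*(s-t)), and sums of them are collapsed using the identity that for every m > 1 the m distinct m-th roots of unity sum to 0, e.g. 1 + exp(2*I*pi/3) + exp(-2*I*pi/3) = 0.)
A character is irreducible iff <chi, chi> = 1, so this representation is irreducible.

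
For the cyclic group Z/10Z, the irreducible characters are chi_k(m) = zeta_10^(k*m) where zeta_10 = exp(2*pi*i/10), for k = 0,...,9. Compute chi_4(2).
chi_4(2) = zeta_10^8 = exp(-2*I*pi/5)

Justification: chi_4(2) = zeta_10^(4*2) = zeta_10^8. Since zeta_10^10 = 1, this equals zeta_10^8 = exp(2*pi*i*8/10) = exp(-2*I*pi/5).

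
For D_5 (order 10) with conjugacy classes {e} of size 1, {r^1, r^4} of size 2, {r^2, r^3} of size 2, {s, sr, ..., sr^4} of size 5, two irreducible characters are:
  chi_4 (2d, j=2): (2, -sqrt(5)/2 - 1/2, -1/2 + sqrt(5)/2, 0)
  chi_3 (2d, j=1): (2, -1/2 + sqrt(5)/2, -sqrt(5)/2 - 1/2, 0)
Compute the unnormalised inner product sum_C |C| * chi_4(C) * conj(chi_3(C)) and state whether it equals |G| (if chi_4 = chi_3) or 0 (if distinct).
Sum = 0; so <chi_4, chi_3> = 0 (distinct irreducibles are orthogonal).

Explanation: Compute term by term over conjugacy classes (|C| * chi_4(C) * conj(chi_3(C))):
  1*(2)*conj(2) + 2*(-sqrt(5)/2 - 1/2)*conj(-1/2 + sqrt(5)/2) + 2*(-1/2 + sqrt(5)/2)*conj(-sqrt(5)/2 - 1/2) + 5*(0)*conj(0)
  = (4) + (-2) + (-2) + (0)
  = 0.
Dividing by |G| = 10 gives 0/10 = 0, matching the row-orthogonality relation <chi_4, chi_3> = [chi_4 = chi_3].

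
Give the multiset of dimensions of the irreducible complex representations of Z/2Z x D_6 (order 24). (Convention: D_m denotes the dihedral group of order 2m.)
Dimensions: 1, 1, 1, 1, 1, 1, 1, 1, 2, 2, 2, 2

Reasoning: There are 12 irreducibles (= number of conjugacy classes). Their dimensions d_i satisfy sum d_i^2 = |G| = 24: 1 + 1 + 1 + 1 + 1 + 1 + 1 + 1 + 4 + 4 + 4 + 4 = 24. (For the product with Z/2Z: each of the 2 1-dim characters of Z/2Z tensors with each irrep of D_6, giving 2 copies of each D_6-dimension.)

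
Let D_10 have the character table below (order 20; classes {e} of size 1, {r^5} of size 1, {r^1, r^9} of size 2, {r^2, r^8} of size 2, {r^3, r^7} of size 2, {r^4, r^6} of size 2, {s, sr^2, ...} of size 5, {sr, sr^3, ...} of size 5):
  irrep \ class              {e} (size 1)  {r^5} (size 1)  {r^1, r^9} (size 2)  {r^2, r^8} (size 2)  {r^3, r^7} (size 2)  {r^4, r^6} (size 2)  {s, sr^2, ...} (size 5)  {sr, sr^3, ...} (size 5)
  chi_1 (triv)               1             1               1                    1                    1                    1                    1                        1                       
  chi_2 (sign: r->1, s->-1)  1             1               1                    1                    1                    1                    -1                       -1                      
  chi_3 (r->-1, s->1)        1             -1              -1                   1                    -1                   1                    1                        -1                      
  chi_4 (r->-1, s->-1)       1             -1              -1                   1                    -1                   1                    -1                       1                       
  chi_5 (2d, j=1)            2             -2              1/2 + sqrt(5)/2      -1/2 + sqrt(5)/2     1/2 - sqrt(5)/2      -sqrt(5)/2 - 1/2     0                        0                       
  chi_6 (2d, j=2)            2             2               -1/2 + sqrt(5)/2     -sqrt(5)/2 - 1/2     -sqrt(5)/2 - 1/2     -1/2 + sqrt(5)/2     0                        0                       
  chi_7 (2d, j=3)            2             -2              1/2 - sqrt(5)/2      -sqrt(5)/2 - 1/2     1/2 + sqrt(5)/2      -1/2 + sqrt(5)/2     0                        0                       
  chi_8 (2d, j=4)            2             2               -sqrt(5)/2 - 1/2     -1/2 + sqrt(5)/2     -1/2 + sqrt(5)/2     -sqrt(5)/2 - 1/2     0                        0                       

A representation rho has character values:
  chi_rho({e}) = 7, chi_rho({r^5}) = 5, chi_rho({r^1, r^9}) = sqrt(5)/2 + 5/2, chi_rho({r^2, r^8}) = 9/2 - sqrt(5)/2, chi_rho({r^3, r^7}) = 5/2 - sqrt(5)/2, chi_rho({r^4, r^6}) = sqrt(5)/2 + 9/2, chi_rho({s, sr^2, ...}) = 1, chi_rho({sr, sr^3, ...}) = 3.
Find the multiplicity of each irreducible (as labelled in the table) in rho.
Multiplicities: chi_1: 3, chi_2: 1, chi_3: 0, chi_4: 1, chi_5: 0, chi_6: 1, chi_7: 0, chi_8: 0.

Solution. Use <chi_rho, chi> = (1/|G|) sum_C |C| * chi_rho(C) * conj(chi(C)) with |G| = 20 for each irreducible chi in the table:
  <chi_rho, chi_1> = (1/20)[1*(7)*conj(1) + 1*(5)*conj(1) + 2*(sqrt(5)/2 + 5/2)*conj(1) + 2*(9/2 - sqrt(5)/2)*conj(1) + 2*(5/2 - sqrt(5)/2)*conj(1) + 2*(sqrt(5)/2 + 9/2)*conj(1) + 5*(1)*conj(1) + 5*(3)*conj(1)]
      = (1/20)[(7) + (5) + (sqrt(5) + 5) + (9 - sqrt(5)) + (5 - sqrt(5)) + (sqrt(5) + 9) + (5) + (15)] = 60/20 = 3
  <chi_rho, chi_2> = (1/20)[1*(7)*conj(1) + 1*(5)*conj(1) + 2*(sqrt(5)/2 + 5/2)*conj(1) + 2*(9/2 - sqrt(5)/2)*conj(1) + 2*(5/2 - sqrt(5)/2)*conj(1) + 2*(sqrt(5)/2 + 9/2)*conj(1) + 5*(1)*conj(-1) + 5*(3)*conj(-1)]
      = (1/20)[(7) + (5) + (sqrt(5) + 5) + (9 - sqrt(5)) + (5 - sqrt(5)) + (sqrt(5) + 9) + (-5) + (-15)] = 20/20 = 1
  <chi_rho, chi_3> = (1/20)[1*(7)*conj(1) + 1*(5)*conj(-1) + 2*(sqrt(5)/2 + 5/2)*conj(-1) + 2*(9/2 - sqrt(5)/2)*conj(1) + 2*(5/2 - sqrt(5)/2)*conj(-1) + 2*(sqrt(5)/2 + 9/2)*conj(1) + 5*(1)*conj(1) + 5*(3)*conj(-1)]
      = (1/20)[(7) + (-5) + (-5 - sqrt(5)) + (9 - sqrt(5)) + (-5 + sqrt(5)) + (sqrt(5) + 9) + (5) + (-15)] = 0/20 = 0
  <chi_rho, chi_4> = (1/20)[1*(7)*conj(1) + 1*(5)*conj(-1) + 2*(sqrt(5)/2 + 5/2)*conj(-1) + 2*(9/2 - sqrt(5)/2)*conj(1) + 2*(5/2 - sqrt(5)/2)*conj(-1) + 2*(sqrt(5)/2 + 9/2)*conj(1) + 5*(1)*conj(-1) + 5*(3)*conj(1)]
      = (1/20)[(7) + (-5) + (-5 - sqrt(5)) + (9 - sqrt(5)) + (-5 + sqrt(5)) + (sqrt(5) + 9) + (-5) + (15)] = 20/20 = 1
  <chi_rho, chi_5> = (1/20)[1*(7)*conj(2) + 1*(5)*conj(-2) + 2*(sqrt(5)/2 + 5/2)*conj(1/2 + sqrt(5)/2) + 2*(9/2 - sqrt(5)/2)*conj(-1/2 + sqrt(5)/2) + 2*(5/2 - sqrt(5)/2)*conj(1/2 - sqrt(5)/2) + 2*(sqrt(5)/2 + 9/2)*conj(-sqrt(5)/2 - 1/2) + 5*(1)*conj(0) + 5*(3)*conj(0)]
      = (1/20)[(14) + (-10) + (5 + 3*sqrt(5)) + (-7 + 5*sqrt(5)) + (5 - 3*sqrt(5)) + (-5*sqrt(5) - 7) + (0) + (0)] = 0/20 = 0
  <chi_rho, chi_6> = (1/20)[1*(7)*conj(2) + 1*(5)*conj(2) + 2*(sqrt(5)/2 + 5/2)*conj(-1/2 + sqrt(5)/2) + 2*(9/2 - sqrt(5)/2)*conj(-sqrt(5)/2 - 1/2) + 2*(5/2 - sqrt(5)/2)*conj(-sqrt(5)/2 - 1/2) + 2*(sqrt(5)/2 + 9/2)*conj(-1/2 + sqrt(5)/2) + 5*(1)*conj(0) + 5*(3)*conj(0)]
      = (1/20)[(14) + (10) + (2*sqrt(5)) + (-4*sqrt(5) - 2) + (-2*sqrt(5)) + (-2 + 4*sqrt(5)) + (0) + (0)] = 20/20 = 1
  <chi_rho, chi_7> = (1/20)[1*(7)*conj(2) + 1*(5)*conj(-2) + 2*(sqrt(5)/2 + 5/2)*conj(1/2 - sqrt(5)/2) + 2*(9/2 - sqrt(5)/2)*conj(-sqrt(5)/2 - 1/2) + 2*(5/2 - sqrt(5)/2)*conj(1/2 + sqrt(5)/2) + 2*(sqrt(5)/2 + 9/2)*conj(-1/2 + sqrt(5)/2) + 5*(1)*conj(0) + 5*(3)*conj(0)]
      = (1/20)[(14) + (-10) + (-2*sqrt(5)) + (-4*sqrt(5) - 2) + (2*sqrt(5)) + (-2 + 4*sqrt(5)) + (0) + (0)] = 0/20 = 0
  <chi_rho, chi_8> = (1/20)[1*(7)*conj(2) + 1*(5)*conj(2) + 2*(sqrt(5)/2 + 5/2)*conj(-sqrt(5)/2 - 1/2) + 2*(9/2 - sqrt(5)/2)*conj(-1/2 + sqrt(5)/2) + 2*(5/2 - sqrt(5)/2)*conj(-1/2 + sqrt(5)/2) + 2*(sqrt(5)/2 + 9/2)*conj(-sqrt(5)/2 - 1/2) + 5*(1)*conj(0) + 5*(3)*conj(0)]
      = (1/20)[(14) + (10) + (-3*sqrt(5) - 5) + (-7 + 5*sqrt(5)) + (-5 + 3*sqrt(5)) + (-5*sqrt(5) - 7) + (0) + (0)] = 0/20 = 0
Dimension check: dim(rho) = sum (mult * dim) = 3*1 + 1*1 + 0*1 + 1*1 + 0*2 + 1*2 + 0*2 + 0*2 = 7 = chi_rho(e) = 7.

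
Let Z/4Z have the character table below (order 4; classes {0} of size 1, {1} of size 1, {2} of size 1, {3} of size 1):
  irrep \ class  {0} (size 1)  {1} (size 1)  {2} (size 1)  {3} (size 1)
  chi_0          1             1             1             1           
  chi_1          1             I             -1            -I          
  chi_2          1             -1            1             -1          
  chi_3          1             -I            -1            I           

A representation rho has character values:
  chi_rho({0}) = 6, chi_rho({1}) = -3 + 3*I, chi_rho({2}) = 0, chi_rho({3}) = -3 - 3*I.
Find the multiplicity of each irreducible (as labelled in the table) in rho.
Multiplicities: chi_0: 0, chi_1: 3, chi_2: 3, chi_3: 0.

Solution. Use <chi_rho, chi> = (1/|G|) sum_C |C| * chi_rho(C) * conj(chi(C)) with |G| = 4 for each irreducible chi in the table:
  <chi_rho, chi_0> = (1/4)[1*(6)*conj(1) + 1*(-3 + 3*I)*conj(1) + 1*(0)*conj(1) + 1*(-3 - 3*I)*conj(1)]
      = (1/4)[(6) + (-3 + 3*I) + (0) + (-3 - 3*I)] = 0/4 = 0
  <chi_rho, chi_1> = (1/4)[1*(6)*conj(1) + 1*(-3 + 3*I)*conj(I) + 1*(0)*conj(-1) + 1*(-3 - 3*I)*conj(-I)]
      = (1/4)[(6) + (3 + 3*I) + (0) + (3 - 3*I)] = 12/4 = 3
  <chi_rho, chi_2> = (1/4)[1*(6)*conj(1) + 1*(-3 + 3*I)*conj(-1) + 1*(0)*conj(1) + 1*(-3 - 3*I)*conj(-1)]
      = (1/4)[(6) + (3 - 3*I) + (0) + (3 + 3*I)] = 12/4 = 3
  <chi_rho, chi_3> = (1/4)[1*(6)*conj(1) + 1*(-3 + 3*I)*conj(-I) + 1*(0)*conj(-1) + 1*(-3 - 3*I)*conj(I)]
      = (1/4)[(6) + (-3 - 3*I) + (0) + (-3 + 3*I)] = 0/4 = 0
(Exp terms are combined using exp(i*s)*conj(exp(i*t)) = exp(i*(s-t)), and sums of them are collapsed using the identity that for every m > 1 the m distinct m-th roots of unity sum to 0, e.g. 1 + exp(2*I*pi/3) + exp(-2*I*pi/3) = 0.)
Dimension check: dim(rho) = sum (mult * dim) = 0*1 + 3*1 + 3*1 + 0*1 = 6 = chi_rho(e) = 6.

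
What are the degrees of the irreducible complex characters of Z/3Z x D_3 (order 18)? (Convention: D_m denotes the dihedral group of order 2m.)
Dimensions: 1, 1, 1, 1, 1, 1, 2, 2, 2

Derivation: There are 9 irreducibles (= number of conjugacy classes). Their dimensions d_i satisfy sum d_i^2 = |G| = 18: 1 + 1 + 1 + 1 + 1 + 1 + 4 + 4 + 4 = 18. (For the product with Z/3Z: each of the 3 1-dim characters of Z/3Z tensors with each irrep of D_3, giving 3 copies of each D_3-dimension.)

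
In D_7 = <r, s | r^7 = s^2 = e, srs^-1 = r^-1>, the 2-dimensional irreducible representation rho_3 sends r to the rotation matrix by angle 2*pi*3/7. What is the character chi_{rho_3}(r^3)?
chi_{rho_3}(r^3) = 2*cos(2*pi*3*3/7) = -2*cos(3*pi/7)

rho_3(r^3) is rotation by angle 2*pi*3*3/7, whose trace is 2*cos(2*pi*3*3/7) = -2*cos(3*pi/7).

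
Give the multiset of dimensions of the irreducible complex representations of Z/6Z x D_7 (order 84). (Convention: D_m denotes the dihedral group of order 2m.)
Dimensions: 1, 1, 1, 1, 1, 1, 1, 1, 1, 1, 1, 1, 2, 2, 2, 2, 2, 2, 2, 2, 2, 2, 2, 2, 2, 2, 2, 2, 2, 2

Argument: There are 30 irreducibles (= number of conjugacy classes). Their dimensions d_i satisfy sum d_i^2 = |G| = 84: 1 + 1 + 1 + 1 + 1 + 1 + 1 + 1 + 1 + 1 + 1 + 1 + 4 + 4 + 4 + 4 + 4 + 4 + 4 + 4 + 4 + 4 + 4 + 4 + 4 + 4 + 4 + 4 + 4 + 4 = 84. (For the product with Z/6Z: each of the 6 1-dim characters of Z/6Z tensors with each irrep of D_7, giving 6 copies of each D_7-dimension.)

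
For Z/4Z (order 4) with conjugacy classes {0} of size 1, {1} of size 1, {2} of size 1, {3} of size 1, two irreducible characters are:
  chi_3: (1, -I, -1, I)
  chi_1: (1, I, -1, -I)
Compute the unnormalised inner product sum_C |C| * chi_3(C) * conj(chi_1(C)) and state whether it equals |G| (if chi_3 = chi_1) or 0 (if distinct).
Sum = 0; so <chi_3, chi_1> = 0 (distinct irreducibles are orthogonal).

Solution. Compute term by term over conjugacy classes (|C| * chi_3(C) * conj(chi_1(C))):
  1*(1)*conj(1) + 1*(-I)*conj(I) + 1*(-1)*conj(-1) + 1*(I)*conj(-I)
  = (1) + (-1) + (1) + (-1)
  = 0.
(Exp terms are combined using exp(i*s)*conj(exp(i*t)) = exp(i*(s-t)), and sums of them are collapsed using the identity that for every m > 1 the m distinct m-th roots of unity sum to 0, e.g. 1 + exp(2*I*pi/3) + exp(-2*I*pi/3) = 0.)
Dividing by |G| = 4 gives 0/4 = 0, matching the row-orthogonality relation <chi_3, chi_1> = [chi_3 = chi_1].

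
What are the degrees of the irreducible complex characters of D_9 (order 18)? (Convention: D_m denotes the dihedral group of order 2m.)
Dimensions: 1, 1, 2, 2, 2, 2

There are 6 irreducibles (= number of conjugacy classes). Their dimensions d_i satisfy sum d_i^2 = |G| = 18: 1 + 1 + 4 + 4 + 4 + 4 = 18.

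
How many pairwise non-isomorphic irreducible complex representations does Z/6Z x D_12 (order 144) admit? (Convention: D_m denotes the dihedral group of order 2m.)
54

Argument: The number of irreducible complex representations of a finite group equals its number of conjugacy classes. For a direct product, #classes(G x H) = #classes(G) * #classes(H). Z/6Z has 6 classes (abelian), D_12 has 9 classes, so 6 * 9 = 54, so Z/6Z x D_12 (order 144) has exactly 54 irreducible complex representations.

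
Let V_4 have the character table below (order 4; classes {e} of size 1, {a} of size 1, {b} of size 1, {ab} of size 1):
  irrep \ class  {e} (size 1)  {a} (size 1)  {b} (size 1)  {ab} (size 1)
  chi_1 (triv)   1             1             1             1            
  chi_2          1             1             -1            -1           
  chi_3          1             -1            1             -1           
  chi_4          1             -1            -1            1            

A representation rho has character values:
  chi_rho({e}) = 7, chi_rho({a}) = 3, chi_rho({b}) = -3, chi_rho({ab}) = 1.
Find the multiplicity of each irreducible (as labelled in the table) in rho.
Multiplicities: chi_1: 2, chi_2: 3, chi_3: 0, chi_4: 2.

Details: Use <chi_rho, chi> = (1/|G|) sum_C |C| * chi_rho(C) * conj(chi(C)) with |G| = 4 for each irreducible chi in the table:
  <chi_rho, chi_1> = (1/4)[1*(7)*conj(1) + 1*(3)*conj(1) + 1*(-3)*conj(1) + 1*(1)*conj(1)]
      = (1/4)[(7) + (3) + (-3) + (1)] = 8/4 = 2
  <chi_rho, chi_2> = (1/4)[1*(7)*conj(1) + 1*(3)*conj(1) + 1*(-3)*conj(-1) + 1*(1)*conj(-1)]
      = (1/4)[(7) + (3) + (3) + (-1)] = 12/4 = 3
  <chi_rho, chi_3> = (1/4)[1*(7)*conj(1) + 1*(3)*conj(-1) + 1*(-3)*conj(1) + 1*(1)*conj(-1)]
      = (1/4)[(7) + (-3) + (-3) + (-1)] = 0/4 = 0
  <chi_rho, chi_4> = (1/4)[1*(7)*conj(1) + 1*(3)*conj(-1) + 1*(-3)*conj(-1) + 1*(1)*conj(1)]
      = (1/4)[(7) + (-3) + (3) + (1)] = 8/4 = 2
Dimension check: dim(rho) = sum (mult * dim) = 2*1 + 3*1 + 0*1 + 2*1 = 7 = chi_rho(e) = 7.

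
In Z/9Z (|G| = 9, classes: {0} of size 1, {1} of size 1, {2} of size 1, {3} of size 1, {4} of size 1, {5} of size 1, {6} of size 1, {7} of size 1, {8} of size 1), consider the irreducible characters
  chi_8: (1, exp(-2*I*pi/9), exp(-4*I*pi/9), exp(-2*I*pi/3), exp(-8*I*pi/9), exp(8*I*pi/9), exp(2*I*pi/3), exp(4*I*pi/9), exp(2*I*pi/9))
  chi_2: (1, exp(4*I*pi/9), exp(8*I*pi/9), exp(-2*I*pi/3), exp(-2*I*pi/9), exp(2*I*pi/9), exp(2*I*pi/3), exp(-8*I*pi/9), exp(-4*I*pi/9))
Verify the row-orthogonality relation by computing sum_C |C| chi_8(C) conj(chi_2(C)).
Sum = 0; so <chi_8, chi_2> = 0 (distinct irreducibles are orthogonal).

Why: Compute term by term over conjugacy classes (|C| * chi_8(C) * conj(chi_2(C))):
  1*(1)*conj(1) + 1*(exp(-2*I*pi/9))*conj(exp(4*I*pi/9)) + 1*(exp(-4*I*pi/9))*conj(exp(8*I*pi/9)) + 1*(exp(-2*I*pi/3))*conj(exp(-2*I*pi/3)) + 1*(exp(-8*I*pi/9))*conj(exp(-2*I*pi/9)) + 1*(exp(8*I*pi/9))*conj(exp(2*I*pi/9)) + 1*(exp(2*I*pi/3))*conj(exp(2*I*pi/3)) + 1*(exp(4*I*pi/9))*conj(exp(-8*I*pi/9)) + 1*(exp(2*I*pi/9))*conj(exp(-4*I*pi/9))
  = (1) + (exp(-2*I*pi/3)) + (exp(2*I*pi/3)) + (1) + (exp(-2*I*pi/3)) + (exp(2*I*pi/3)) + (1) + (exp(-2*I*pi/3)) + (exp(2*I*pi/3))
  = 0.
(Exp terms are combined using exp(i*s)*conj(exp(i*t)) = exp(i*(s-t)), and sums of them are collapsed using the identity that for every m > 1 the m distinct m-th roots of unity sum to 0, e.g. 1 + exp(2*I*pi/3) + exp(-2*I*pi/3) = 0.)
Dividing by |G| = 9 gives 0/9 = 0, matching the row-orthogonality relation <chi_8, chi_2> = [chi_8 = chi_2].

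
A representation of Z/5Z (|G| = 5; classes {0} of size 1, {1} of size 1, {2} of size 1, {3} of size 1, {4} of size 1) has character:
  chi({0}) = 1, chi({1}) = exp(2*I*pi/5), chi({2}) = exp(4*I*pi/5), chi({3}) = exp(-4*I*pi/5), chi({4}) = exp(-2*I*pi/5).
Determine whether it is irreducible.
Irreducible: <chi, chi> = 1.

Argument: <chi, chi> = (1/|G|) sum_C |C| * |chi(C)|^2 = (1/5)[1*|1|^2 + 1*|exp(2*I*pi/5)|^2 + 1*|exp(4*I*pi/5)|^2 + 1*|exp(-4*I*pi/5)|^2 + 1*|exp(-2*I*pi/5)|^2]
  = (1/5)[(1) + (1) + (1) + (1) + (1)] = 5/5 = 1.
(Exp terms are combined using exp(i*s)*conj(exp(i*t)) = exp(i*(s-t)), and sums of them are collapsed using the identity that for every m > 1 the m distinct m-th roots of unity sum to 0, e.g. 1 + exp(2*I*pi/3) + exp(-2*I*pi/3) = 0.)
A character is irreducible iff <chi, chi> = 1, so this representation is irreducible.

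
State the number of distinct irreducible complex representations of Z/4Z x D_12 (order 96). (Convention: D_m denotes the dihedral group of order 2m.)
36

Details: The number of irreducible complex representations of a finite group equals its number of conjugacy classes. For a direct product, #classes(G x H) = #classes(G) * #classes(H). Z/4Z has 4 classes (abelian), D_12 has 9 classes, so 4 * 9 = 36, so Z/4Z x D_12 (order 96) has exactly 36 irreducible complex representations.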